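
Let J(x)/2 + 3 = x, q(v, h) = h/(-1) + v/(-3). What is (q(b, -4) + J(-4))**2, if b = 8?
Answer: 1444/9 ≈ 160.44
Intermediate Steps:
q(v, h) = -h - v/3 (q(v, h) = h*(-1) + v*(-1/3) = -h - v/3)
J(x) = -6 + 2*x
(q(b, -4) + J(-4))**2 = ((-1*(-4) - 1/3*8) + (-6 + 2*(-4)))**2 = ((4 - 8/3) + (-6 - 8))**2 = (4/3 - 14)**2 = (-38/3)**2 = 1444/9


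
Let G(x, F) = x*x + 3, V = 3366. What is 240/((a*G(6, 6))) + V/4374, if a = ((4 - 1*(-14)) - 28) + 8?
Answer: -7289/3159 ≈ -2.3074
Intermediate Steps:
G(x, F) = 3 + x² (G(x, F) = x² + 3 = 3 + x²)
a = -2 (a = ((4 + 14) - 28) + 8 = (18 - 28) + 8 = -10 + 8 = -2)
240/((a*G(6, 6))) + V/4374 = 240/((-2*(3 + 6²))) + 3366/4374 = 240/((-2*(3 + 36))) + 3366*(1/4374) = 240/((-2*39)) + 187/243 = 240/(-78) + 187/243 = 240*(-1/78) + 187/243 = -40/13 + 187/243 = -7289/3159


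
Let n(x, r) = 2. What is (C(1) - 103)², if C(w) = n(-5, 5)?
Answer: 10201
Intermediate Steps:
C(w) = 2
(C(1) - 103)² = (2 - 103)² = (-101)² = 10201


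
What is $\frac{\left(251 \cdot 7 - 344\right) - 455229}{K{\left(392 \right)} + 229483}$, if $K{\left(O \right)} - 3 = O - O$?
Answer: $- \frac{226908}{114743} \approx -1.9775$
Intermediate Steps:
$K{\left(O \right)} = 3$ ($K{\left(O \right)} = 3 + \left(O - O\right) = 3 + 0 = 3$)
$\frac{\left(251 \cdot 7 - 344\right) - 455229}{K{\left(392 \right)} + 229483} = \frac{\left(251 \cdot 7 - 344\right) - 455229}{3 + 229483} = \frac{\left(1757 - 344\right) - 455229}{229486} = \left(1413 - 455229\right) \frac{1}{229486} = \left(-453816\right) \frac{1}{229486} = - \frac{226908}{114743}$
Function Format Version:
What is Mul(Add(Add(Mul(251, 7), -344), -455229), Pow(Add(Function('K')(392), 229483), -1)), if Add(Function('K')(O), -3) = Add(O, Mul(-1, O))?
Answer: Rational(-226908, 114743) ≈ -1.9775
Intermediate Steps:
Function('K')(O) = 3 (Function('K')(O) = Add(3, Add(O, Mul(-1, O))) = Add(3, 0) = 3)
Mul(Add(Add(Mul(251, 7), -344), -455229), Pow(Add(Function('K')(392), 229483), -1)) = Mul(Add(Add(Mul(251, 7), -344), -455229), Pow(Add(3, 229483), -1)) = Mul(Add(Add(1757, -344), -455229), Pow(229486, -1)) = Mul(Add(1413, -455229), Rational(1, 229486)) = Mul(-453816, Rational(1, 229486)) = Rational(-226908, 114743)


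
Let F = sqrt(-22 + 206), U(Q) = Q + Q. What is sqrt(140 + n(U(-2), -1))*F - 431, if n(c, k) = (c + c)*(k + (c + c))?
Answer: -431 + 4*sqrt(2438) ≈ -233.50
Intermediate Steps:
U(Q) = 2*Q
n(c, k) = 2*c*(k + 2*c) (n(c, k) = (2*c)*(k + 2*c) = 2*c*(k + 2*c))
F = 2*sqrt(46) (F = sqrt(184) = 2*sqrt(46) ≈ 13.565)
sqrt(140 + n(U(-2), -1))*F - 431 = sqrt(140 + 2*(2*(-2))*(-1 + 2*(2*(-2))))*(2*sqrt(46)) - 431 = sqrt(140 + 2*(-4)*(-1 + 2*(-4)))*(2*sqrt(46)) - 431 = sqrt(140 + 2*(-4)*(-1 - 8))*(2*sqrt(46)) - 431 = sqrt(140 + 2*(-4)*(-9))*(2*sqrt(46)) - 431 = sqrt(140 + 72)*(2*sqrt(46)) - 431 = sqrt(212)*(2*sqrt(46)) - 431 = (2*sqrt(53))*(2*sqrt(46)) - 431 = 4*sqrt(2438) - 431 = -431 + 4*sqrt(2438)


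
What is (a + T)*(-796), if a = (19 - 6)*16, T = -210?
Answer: 1592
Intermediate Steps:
a = 208 (a = 13*16 = 208)
(a + T)*(-796) = (208 - 210)*(-796) = -2*(-796) = 1592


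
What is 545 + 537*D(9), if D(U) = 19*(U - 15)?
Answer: -60673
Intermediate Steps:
D(U) = -285 + 19*U (D(U) = 19*(-15 + U) = -285 + 19*U)
545 + 537*D(9) = 545 + 537*(-285 + 19*9) = 545 + 537*(-285 + 171) = 545 + 537*(-114) = 545 - 61218 = -60673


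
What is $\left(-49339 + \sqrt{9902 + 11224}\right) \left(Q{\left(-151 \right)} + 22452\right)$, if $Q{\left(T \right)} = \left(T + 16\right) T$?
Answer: $-2113534743 + 42837 \sqrt{21126} \approx -2.1073 \cdot 10^{9}$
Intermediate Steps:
$Q{\left(T \right)} = T \left(16 + T\right)$ ($Q{\left(T \right)} = \left(16 + T\right) T = T \left(16 + T\right)$)
$\left(-49339 + \sqrt{9902 + 11224}\right) \left(Q{\left(-151 \right)} + 22452\right) = \left(-49339 + \sqrt{9902 + 11224}\right) \left(- 151 \left(16 - 151\right) + 22452\right) = \left(-49339 + \sqrt{21126}\right) \left(\left(-151\right) \left(-135\right) + 22452\right) = \left(-49339 + \sqrt{21126}\right) \left(20385 + 22452\right) = \left(-49339 + \sqrt{21126}\right) 42837 = -2113534743 + 42837 \sqrt{21126}$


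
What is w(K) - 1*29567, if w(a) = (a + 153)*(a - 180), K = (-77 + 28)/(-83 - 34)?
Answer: -781890113/13689 ≈ -57118.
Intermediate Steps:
K = 49/117 (K = -49/(-117) = -49*(-1/117) = 49/117 ≈ 0.41880)
w(a) = (-180 + a)*(153 + a) (w(a) = (153 + a)*(-180 + a) = (-180 + a)*(153 + a))
w(K) - 1*29567 = (-27540 + (49/117)**2 - 27*49/117) - 1*29567 = (-27540 + 2401/13689 - 147/13) - 29567 = -377147450/13689 - 29567 = -781890113/13689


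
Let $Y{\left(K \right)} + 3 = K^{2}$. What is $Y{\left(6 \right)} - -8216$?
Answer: $8249$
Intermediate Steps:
$Y{\left(K \right)} = -3 + K^{2}$
$Y{\left(6 \right)} - -8216 = \left(-3 + 6^{2}\right) - -8216 = \left(-3 + 36\right) + 8216 = 33 + 8216 = 8249$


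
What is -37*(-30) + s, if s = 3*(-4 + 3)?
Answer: 1107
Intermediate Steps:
s = -3 (s = 3*(-1) = -3)
-37*(-30) + s = -37*(-30) - 3 = 1110 - 3 = 1107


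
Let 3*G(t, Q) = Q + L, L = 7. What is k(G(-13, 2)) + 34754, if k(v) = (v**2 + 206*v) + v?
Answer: 35384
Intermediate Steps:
G(t, Q) = 7/3 + Q/3 (G(t, Q) = (Q + 7)/3 = (7 + Q)/3 = 7/3 + Q/3)
k(v) = v**2 + 207*v
k(G(-13, 2)) + 34754 = (7/3 + (1/3)*2)*(207 + (7/3 + (1/3)*2)) + 34754 = (7/3 + 2/3)*(207 + (7/3 + 2/3)) + 34754 = 3*(207 + 3) + 34754 = 3*210 + 34754 = 630 + 34754 = 35384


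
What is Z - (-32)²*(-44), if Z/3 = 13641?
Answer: 85979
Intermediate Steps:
Z = 40923 (Z = 3*13641 = 40923)
Z - (-32)²*(-44) = 40923 - (-32)²*(-44) = 40923 - 1024*(-44) = 40923 - 1*(-45056) = 40923 + 45056 = 85979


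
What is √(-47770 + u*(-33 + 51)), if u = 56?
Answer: I*√46762 ≈ 216.25*I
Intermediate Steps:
√(-47770 + u*(-33 + 51)) = √(-47770 + 56*(-33 + 51)) = √(-47770 + 56*18) = √(-47770 + 1008) = √(-46762) = I*√46762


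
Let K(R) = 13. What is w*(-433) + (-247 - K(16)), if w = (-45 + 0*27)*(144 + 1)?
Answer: 2825065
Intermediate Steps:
w = -6525 (w = (-45 + 0)*145 = -45*145 = -6525)
w*(-433) + (-247 - K(16)) = -6525*(-433) + (-247 - 1*13) = 2825325 + (-247 - 13) = 2825325 - 260 = 2825065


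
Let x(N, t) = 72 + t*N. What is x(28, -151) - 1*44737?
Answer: -48893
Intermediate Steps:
x(N, t) = 72 + N*t
x(28, -151) - 1*44737 = (72 + 28*(-151)) - 1*44737 = (72 - 4228) - 44737 = -4156 - 44737 = -48893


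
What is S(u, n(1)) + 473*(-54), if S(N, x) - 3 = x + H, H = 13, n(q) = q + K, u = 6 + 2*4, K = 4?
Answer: -25521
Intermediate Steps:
u = 14 (u = 6 + 8 = 14)
n(q) = 4 + q (n(q) = q + 4 = 4 + q)
S(N, x) = 16 + x (S(N, x) = 3 + (x + 13) = 3 + (13 + x) = 16 + x)
S(u, n(1)) + 473*(-54) = (16 + (4 + 1)) + 473*(-54) = (16 + 5) - 25542 = 21 - 25542 = -25521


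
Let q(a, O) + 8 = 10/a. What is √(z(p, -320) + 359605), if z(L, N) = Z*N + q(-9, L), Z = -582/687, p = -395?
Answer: √169846058963/687 ≈ 599.89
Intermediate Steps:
q(a, O) = -8 + 10/a
Z = -194/229 (Z = -582*1/687 = -194/229 ≈ -0.84716)
z(L, N) = -82/9 - 194*N/229 (z(L, N) = -194*N/229 + (-8 + 10/(-9)) = -194*N/229 + (-8 + 10*(-⅑)) = -194*N/229 + (-8 - 10/9) = -194*N/229 - 82/9 = -82/9 - 194*N/229)
√(z(p, -320) + 359605) = √((-82/9 - 194/229*(-320)) + 359605) = √((-82/9 + 62080/229) + 359605) = √(539942/2061 + 359605) = √(741685847/2061) = √169846058963/687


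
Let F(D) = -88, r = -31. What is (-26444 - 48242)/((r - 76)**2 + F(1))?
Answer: -74686/11361 ≈ -6.5739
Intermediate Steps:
(-26444 - 48242)/((r - 76)**2 + F(1)) = (-26444 - 48242)/((-31 - 76)**2 - 88) = -74686/((-107)**2 - 88) = -74686/(11449 - 88) = -74686/11361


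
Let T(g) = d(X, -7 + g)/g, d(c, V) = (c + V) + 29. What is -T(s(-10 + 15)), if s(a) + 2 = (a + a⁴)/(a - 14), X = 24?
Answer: -13/36 ≈ -0.36111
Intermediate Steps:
d(c, V) = 29 + V + c (d(c, V) = (V + c) + 29 = 29 + V + c)
s(a) = -2 + (a + a⁴)/(-14 + a) (s(a) = -2 + (a + a⁴)/(a - 14) = -2 + (a + a⁴)/(-14 + a))
T(g) = (46 + g)/g (T(g) = (29 + (-7 + g) + 24)/g = (46 + g)/g)
-T(s(-10 + 15)) = -(46 + (28 + (-10 + 15)⁴ - (-10 + 15))/(-14 + (-10 + 15)))/((28 + (-10 + 15)⁴ - (-10 + 15))/(-14 + (-10 + 15))) = -(46 + (28 + 5⁴ - 1*5)/(-14 + 5))/((28 + 5⁴ - 1*5)/(-14 + 5)) = -(46 + (28 + 625 - 5)/(-9))/((28 + 625 - 5)/(-9)) = -(46 - ⅑*648)/((-⅑*648)) = -(46 - 72)/(-72) = -(-1)*(-26)/72 = -1*13/36 = -13/36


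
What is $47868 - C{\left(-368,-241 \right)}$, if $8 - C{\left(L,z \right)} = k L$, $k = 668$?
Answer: $-197964$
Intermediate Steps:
$C{\left(L,z \right)} = 8 - 668 L$
$47868 - C{\left(-368,-241 \right)} = 47868 - \left(8 - -245824\right) = 47868 - \left(8 + 245824\right) = 47868 - 245832 = -197964$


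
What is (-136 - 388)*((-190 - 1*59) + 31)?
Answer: 114232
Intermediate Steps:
(-136 - 388)*((-190 - 1*59) + 31) = -524*((-190 - 59) + 31) = -524*(-249 + 31) = -524*(-218) = 114232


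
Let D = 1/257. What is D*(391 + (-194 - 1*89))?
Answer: 108/257 ≈ 0.42023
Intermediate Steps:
D = 1/257 ≈ 0.0038911
D*(391 + (-194 - 1*89)) = (391 + (-194 - 1*89))/257 = (391 + (-194 - 89))/257 = (391 - 283)/257 = (1/257)*108 = 108/257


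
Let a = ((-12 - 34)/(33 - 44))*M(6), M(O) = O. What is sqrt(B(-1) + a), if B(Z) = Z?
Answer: sqrt(2915)/11 ≈ 4.9082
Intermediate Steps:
a = 276/11 (a = ((-12 - 34)/(33 - 44))*6 = -46/(-11)*6 = -46*(-1/11)*6 = (46/11)*6 = 276/11 ≈ 25.091)
sqrt(B(-1) + a) = sqrt(-1 + 276/11) = sqrt(265/11) = sqrt(2915)/11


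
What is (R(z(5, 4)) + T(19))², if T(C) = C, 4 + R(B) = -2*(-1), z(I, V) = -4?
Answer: 289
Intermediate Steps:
R(B) = -2 (R(B) = -4 - 2*(-1) = -4 + 2 = -2)
(R(z(5, 4)) + T(19))² = (-2 + 19)² = 17² = 289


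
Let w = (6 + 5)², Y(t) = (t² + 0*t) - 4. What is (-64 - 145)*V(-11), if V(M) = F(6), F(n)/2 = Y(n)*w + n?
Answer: -1621004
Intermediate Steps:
Y(t) = -4 + t² (Y(t) = (t² + 0) - 4 = t² - 4 = -4 + t²)
w = 121 (w = 11² = 121)
F(n) = -968 + 2*n + 242*n² (F(n) = 2*((-4 + n²)*121 + n) = 2*((-484 + 121*n²) + n) = 2*(-484 + n + 121*n²) = -968 + 2*n + 242*n²)
V(M) = 7756 (V(M) = -968 + 2*6 + 242*6² = -968 + 12 + 242*36 = -968 + 12 + 8712 = 7756)
(-64 - 145)*V(-11) = (-64 - 145)*7756 = -209*7756 = -1621004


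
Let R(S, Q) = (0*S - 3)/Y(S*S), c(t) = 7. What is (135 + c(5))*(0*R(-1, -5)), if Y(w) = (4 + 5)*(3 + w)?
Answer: 0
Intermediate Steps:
Y(w) = 27 + 9*w (Y(w) = 9*(3 + w) = 27 + 9*w)
R(S, Q) = -3/(27 + 9*S²) (R(S, Q) = (0*S - 3)/(27 + 9*(S*S)) = (0 - 3)/(27 + 9*S²) = -3/(27 + 9*S²))
(135 + c(5))*(0*R(-1, -5)) = (135 + 7)*(0*(-1/(9 + 3*(-1)²))) = 142*(0*(-1/(9 + 3*1))) = 142*(0*(-1/(9 + 3))) = 142*(0*(-1/12)) = 142*0 = 0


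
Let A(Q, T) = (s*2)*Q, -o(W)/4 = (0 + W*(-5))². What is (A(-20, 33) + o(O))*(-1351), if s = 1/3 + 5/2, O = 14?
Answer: 79898140/3 ≈ 2.6633e+7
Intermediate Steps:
o(W) = -100*W² (o(W) = -4*(0 + W*(-5))² = -4*(0 - 5*W)² = -4*25*W² = -100*W²)
s = 17/6 (s = 1*(⅓) + 5*(½) = ⅓ + 5/2 = 17/6 ≈ 2.8333)
A(Q, T) = 17*Q/3 (A(Q, T) = ((17/6)*2)*Q = 17*Q/3)
(A(-20, 33) + o(O))*(-1351) = ((17/3)*(-20) - 100*14²)*(-1351) = (-340/3 - 100*196)*(-1351) = (-340/3 - 19600)*(-1351) = -59140/3*(-1351) = 79898140/3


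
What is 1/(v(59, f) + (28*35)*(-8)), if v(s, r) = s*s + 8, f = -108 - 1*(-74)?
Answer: -1/4351 ≈ -0.00022983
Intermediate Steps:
f = -34 (f = -108 + 74 = -34)
v(s, r) = 8 + s² (v(s, r) = s² + 8 = 8 + s²)
1/(v(59, f) + (28*35)*(-8)) = 1/((8 + 59²) + (28*35)*(-8)) = 1/((8 + 3481) + 980*(-8)) = 1/(3489 - 7840) = 1/(-4351) = -1/4351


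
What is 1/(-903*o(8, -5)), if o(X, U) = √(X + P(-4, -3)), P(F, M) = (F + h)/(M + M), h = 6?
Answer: -√69/20769 ≈ -0.00039995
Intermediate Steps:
P(F, M) = (6 + F)/(2*M) (P(F, M) = (F + 6)/(M + M) = (6 + F)/((2*M)) = (6 + F)*(1/(2*M)) = (6 + F)/(2*M))
o(X, U) = √(-⅓ + X) (o(X, U) = √(X + (½)*(6 - 4)/(-3)) = √(X + (½)*(-⅓)*2) = √(X - ⅓) = √(-⅓ + X))
1/(-903*o(8, -5)) = 1/(-301*√(-3 + 9*8)) = 1/(-301*√(-3 + 72)) = 1/(-301*√69) = -√69/20769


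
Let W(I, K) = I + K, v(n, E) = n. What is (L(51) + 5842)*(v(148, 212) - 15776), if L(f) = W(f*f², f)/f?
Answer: -131962832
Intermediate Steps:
L(f) = (f + f³)/f (L(f) = (f*f² + f)/f = (f³ + f)/f = (f + f³)/f)
(L(51) + 5842)*(v(148, 212) - 15776) = ((1 + 51²) + 5842)*(148 - 15776) = ((1 + 2601) + 5842)*(-15628) = (2602 + 5842)*(-15628) = 8444*(-15628) = -131962832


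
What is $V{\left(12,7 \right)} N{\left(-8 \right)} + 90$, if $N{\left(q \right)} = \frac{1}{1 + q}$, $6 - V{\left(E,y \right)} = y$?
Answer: $\frac{631}{7} \approx 90.143$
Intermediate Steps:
$V{\left(E,y \right)} = 6 - y$
$V{\left(12,7 \right)} N{\left(-8 \right)} + 90 = \frac{6 - 7}{1 - 8} + 90 = \frac{6 - 7}{-7} + 90 = \left(-1\right) \left(- \frac{1}{7}\right) + 90 = \frac{1}{7} + 90 = \frac{631}{7}$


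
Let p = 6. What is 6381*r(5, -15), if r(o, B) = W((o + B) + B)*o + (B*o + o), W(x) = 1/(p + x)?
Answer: -8518635/19 ≈ -4.4835e+5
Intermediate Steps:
W(x) = 1/(6 + x)
r(o, B) = o + B*o + o/(6 + o + 2*B) (r(o, B) = o/(6 + ((o + B) + B)) + (B*o + o) = o/(6 + ((B + o) + B)) + (o + B*o) = o/(6 + (o + 2*B)) + (o + B*o) = o/(6 + o + 2*B) + (o + B*o) = o + B*o + o/(6 + o + 2*B))
6381*r(5, -15) = 6381*(5*(1 + (1 - 15)*(6 + 5 + 2*(-15)))/(6 + 5 + 2*(-15))) = 6381*(5*(1 - 14*(6 + 5 - 30))/(6 + 5 - 30)) = 6381*(5*(1 - 14*(-19))/(-19)) = 6381*(5*(-1/19)*(1 + 266)) = 6381*(5*(-1/19)*267) = 6381*(-1335/19) = -8518635/19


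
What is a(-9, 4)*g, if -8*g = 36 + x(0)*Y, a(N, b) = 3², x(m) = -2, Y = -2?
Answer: -45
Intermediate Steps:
a(N, b) = 9
g = -5 (g = -(36 - 2*(-2))/8 = -(36 + 4)/8 = -⅛*40 = -5)
a(-9, 4)*g = 9*(-5) = -45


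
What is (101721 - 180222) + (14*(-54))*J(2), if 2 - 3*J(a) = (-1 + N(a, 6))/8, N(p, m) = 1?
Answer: -79005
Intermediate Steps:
J(a) = ⅔ (J(a) = ⅔ - (-1 + 1)/(3*8) = ⅔ - 0/8 = ⅔ - ⅓*0 = ⅔ + 0 = ⅔)
(101721 - 180222) + (14*(-54))*J(2) = (101721 - 180222) + (14*(-54))*(⅔) = -78501 - 756*⅔ = -78501 - 504 = -79005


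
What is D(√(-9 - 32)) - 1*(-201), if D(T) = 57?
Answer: 258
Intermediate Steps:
D(√(-9 - 32)) - 1*(-201) = 57 - 1*(-201) = 57 + 201 = 258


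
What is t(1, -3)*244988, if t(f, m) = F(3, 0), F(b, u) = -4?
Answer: -979952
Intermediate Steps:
t(f, m) = -4
t(1, -3)*244988 = -4*244988 = -979952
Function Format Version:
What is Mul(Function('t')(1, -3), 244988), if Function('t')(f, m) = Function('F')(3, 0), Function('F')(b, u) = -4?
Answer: -979952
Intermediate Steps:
Function('t')(f, m) = -4
Mul(Function('t')(1, -3), 244988) = Mul(-4, 244988) = -979952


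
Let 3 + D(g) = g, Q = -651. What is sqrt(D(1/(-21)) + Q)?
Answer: I*sqrt(288435)/21 ≈ 25.574*I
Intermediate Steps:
D(g) = -3 + g
sqrt(D(1/(-21)) + Q) = sqrt((-3 + 1/(-21)) - 651) = sqrt((-3 - 1/21) - 651) = sqrt(-64/21 - 651) = sqrt(-13735/21) = I*sqrt(288435)/21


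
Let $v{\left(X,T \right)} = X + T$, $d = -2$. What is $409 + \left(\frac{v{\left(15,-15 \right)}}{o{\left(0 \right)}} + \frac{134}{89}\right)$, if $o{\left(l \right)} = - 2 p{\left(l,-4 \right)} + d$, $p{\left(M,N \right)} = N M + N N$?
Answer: $\frac{36535}{89} \approx 410.51$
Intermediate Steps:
$v{\left(X,T \right)} = T + X$
$p{\left(M,N \right)} = N^{2} + M N$ ($p{\left(M,N \right)} = M N + N^{2} = N^{2} + M N$)
$o{\left(l \right)} = -34 + 8 l$ ($o{\left(l \right)} = - 2 \left(- 4 \left(l - 4\right)\right) - 2 = - 2 \left(- 4 \left(-4 + l\right)\right) - 2 = - 2 \left(16 - 4 l\right) - 2 = \left(-32 + 8 l\right) - 2 = -34 + 8 l$)
$409 + \left(\frac{v{\left(15,-15 \right)}}{o{\left(0 \right)}} + \frac{134}{89}\right) = 409 + \left(\frac{-15 + 15}{-34 + 8 \cdot 0} + \frac{134}{89}\right) = 409 + \left(\frac{0}{-34 + 0} + 134 \cdot \frac{1}{89}\right) = 409 + \left(\frac{0}{-34} + \frac{134}{89}\right) = 409 + \left(0 \left(- \frac{1}{34}\right) + \frac{134}{89}\right) = 409 + \left(0 + \frac{134}{89}\right) = 409 + \frac{134}{89} = \frac{36535}{89}$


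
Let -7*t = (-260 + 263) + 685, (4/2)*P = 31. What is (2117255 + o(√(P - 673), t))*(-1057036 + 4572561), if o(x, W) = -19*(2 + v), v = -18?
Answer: 7444331603475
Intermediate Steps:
P = 31/2 (P = (½)*31 = 31/2 ≈ 15.500)
t = -688/7 (t = -((-260 + 263) + 685)/7 = -(3 + 685)/7 = -⅐*688 = -688/7 ≈ -98.286)
o(x, W) = 304 (o(x, W) = -19*(2 - 18) = -19*(-16) = 304)
(2117255 + o(√(P - 673), t))*(-1057036 + 4572561) = (2117255 + 304)*(-1057036 + 4572561) = 2117559*3515525 = 7444331603475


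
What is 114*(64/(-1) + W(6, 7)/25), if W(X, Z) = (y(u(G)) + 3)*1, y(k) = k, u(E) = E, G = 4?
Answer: -181602/25 ≈ -7264.1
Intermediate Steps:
W(X, Z) = 7 (W(X, Z) = (4 + 3)*1 = 7*1 = 7)
114*(64/(-1) + W(6, 7)/25) = 114*(64/(-1) + 7/25) = 114*(64*(-1) + 7*(1/25)) = 114*(-64 + 7/25) = 114*(-1593/25) = -181602/25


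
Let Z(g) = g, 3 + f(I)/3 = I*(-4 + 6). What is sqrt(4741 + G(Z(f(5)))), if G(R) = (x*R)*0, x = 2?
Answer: sqrt(4741) ≈ 68.855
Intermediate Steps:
f(I) = -9 + 6*I (f(I) = -9 + 3*(I*(-4 + 6)) = -9 + 3*(I*2) = -9 + 3*(2*I) = -9 + 6*I)
G(R) = 0 (G(R) = (2*R)*0 = 0)
sqrt(4741 + G(Z(f(5)))) = sqrt(4741 + 0) = sqrt(4741)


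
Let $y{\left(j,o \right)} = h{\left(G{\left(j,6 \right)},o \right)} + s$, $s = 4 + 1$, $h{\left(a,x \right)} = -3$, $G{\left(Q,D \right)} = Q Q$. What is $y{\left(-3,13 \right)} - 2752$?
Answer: $-2750$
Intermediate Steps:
$G{\left(Q,D \right)} = Q^{2}$
$s = 5$
$y{\left(j,o \right)} = 2$ ($y{\left(j,o \right)} = -3 + 5 = 2$)
$y{\left(-3,13 \right)} - 2752 = 2 - 2752 = -2750$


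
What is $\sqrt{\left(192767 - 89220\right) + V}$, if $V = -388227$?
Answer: $2 i \sqrt{71170} \approx 533.55 i$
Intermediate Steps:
$\sqrt{\left(192767 - 89220\right) + V} = \sqrt{\left(192767 - 89220\right) - 388227} = \sqrt{103547 - 388227} = \sqrt{-284680} = 2 i \sqrt{71170}$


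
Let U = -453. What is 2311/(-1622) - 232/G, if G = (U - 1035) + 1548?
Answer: -128741/24330 ≈ -5.2915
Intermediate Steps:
G = 60 (G = (-453 - 1035) + 1548 = -1488 + 1548 = 60)
2311/(-1622) - 232/G = 2311/(-1622) - 232/60 = 2311*(-1/1622) - 232*1/60 = -2311/1622 - 58/15 = -128741/24330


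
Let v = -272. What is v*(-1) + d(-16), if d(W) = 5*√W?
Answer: 272 + 20*I ≈ 272.0 + 20.0*I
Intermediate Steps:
v*(-1) + d(-16) = -272*(-1) + 5*√(-16) = 272 + 5*(4*I) = 272 + 20*I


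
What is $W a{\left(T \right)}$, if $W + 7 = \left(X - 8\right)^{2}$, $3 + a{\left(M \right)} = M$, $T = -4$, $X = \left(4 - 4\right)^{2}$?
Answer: $-399$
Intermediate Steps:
$X = 0$ ($X = 0^{2} = 0$)
$a{\left(M \right)} = -3 + M$
$W = 57$ ($W = -7 + \left(0 - 8\right)^{2} = -7 + \left(-8\right)^{2} = -7 + 64 = 57$)
$W a{\left(T \right)} = 57 \left(-3 - 4\right) = 57 \left(-7\right) = -399$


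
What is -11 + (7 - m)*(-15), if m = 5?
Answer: -41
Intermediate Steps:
-11 + (7 - m)*(-15) = -11 + (7 - 1*5)*(-15) = -11 + (7 - 5)*(-15) = -11 + 2*(-15) = -11 - 30 = -41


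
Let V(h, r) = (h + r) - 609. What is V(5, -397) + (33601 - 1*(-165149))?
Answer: 197749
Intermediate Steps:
V(h, r) = -609 + h + r
V(5, -397) + (33601 - 1*(-165149)) = (-609 + 5 - 397) + (33601 - 1*(-165149)) = -1001 + (33601 + 165149) = -1001 + 198750 = 197749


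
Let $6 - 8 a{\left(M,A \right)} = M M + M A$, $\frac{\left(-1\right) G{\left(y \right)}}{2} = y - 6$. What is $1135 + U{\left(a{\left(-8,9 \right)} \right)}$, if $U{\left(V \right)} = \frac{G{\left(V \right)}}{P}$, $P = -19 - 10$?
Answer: $\frac{65813}{58} \approx 1134.7$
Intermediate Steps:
$G{\left(y \right)} = 12 - 2 y$ ($G{\left(y \right)} = - 2 \left(y - 6\right) = - 2 \left(-6 + y\right) = 12 - 2 y$)
$P = -29$
$a{\left(M,A \right)} = \frac{3}{4} - \frac{M^{2}}{8} - \frac{A M}{8}$ ($a{\left(M,A \right)} = \frac{3}{4} - \frac{M M + M A}{8} = \frac{3}{4} - \frac{M^{2} + A M}{8} = \frac{3}{4} - \left(\frac{M^{2}}{8} + \frac{A M}{8}\right) = \frac{3}{4} - \frac{M^{2}}{8} - \frac{A M}{8}$)
$U{\left(V \right)} = - \frac{12}{29} + \frac{2 V}{29}$ ($U{\left(V \right)} = \frac{12 - 2 V}{-29} = \left(12 - 2 V\right) \left(- \frac{1}{29}\right) = - \frac{12}{29} + \frac{2 V}{29}$)
$1135 + U{\left(a{\left(-8,9 \right)} \right)} = 1135 - \left(\frac{12}{29} - \frac{2 \left(\frac{3}{4} - \frac{\left(-8\right)^{2}}{8} - \frac{9}{8} \left(-8\right)\right)}{29}\right) = 1135 - \left(\frac{12}{29} - \frac{2 \left(\frac{3}{4} - 8 + 9\right)}{29}\right) = 1135 + \left(- \frac{12}{29} + \frac{2}{29} \cdot \frac{7}{4}\right) = 1135 + \left(- \frac{12}{29} + \frac{7}{58}\right) = 1135 - \frac{17}{58} = \frac{65813}{58}$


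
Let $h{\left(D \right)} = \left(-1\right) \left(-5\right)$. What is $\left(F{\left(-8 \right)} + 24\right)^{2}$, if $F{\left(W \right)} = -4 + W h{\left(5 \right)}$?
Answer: $400$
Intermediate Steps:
$h{\left(D \right)} = 5$
$F{\left(W \right)} = -4 + 5 W$ ($F{\left(W \right)} = -4 + W 5 = -4 + 5 W$)
$\left(F{\left(-8 \right)} + 24\right)^{2} = \left(\left(-4 + 5 \left(-8\right)\right) + 24\right)^{2} = \left(\left(-4 - 40\right) + 24\right)^{2} = \left(-44 + 24\right)^{2} = \left(-20\right)^{2} = 400$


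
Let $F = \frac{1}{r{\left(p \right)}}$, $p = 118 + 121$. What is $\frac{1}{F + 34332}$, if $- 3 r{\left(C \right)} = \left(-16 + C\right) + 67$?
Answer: $\frac{290}{9956277} \approx 2.9127 \cdot 10^{-5}$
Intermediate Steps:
$p = 239$
$r{\left(C \right)} = -17 - \frac{C}{3}$ ($r{\left(C \right)} = - \frac{\left(-16 + C\right) + 67}{3} = - \frac{51 + C}{3} = -17 - \frac{C}{3}$)
$F = - \frac{3}{290}$ ($F = \frac{1}{-17 - \frac{239}{3}} = \frac{1}{- \frac{290}{3}} = - \frac{3}{290} \approx -0.010345$)
$\frac{1}{F + 34332} = \frac{1}{- \frac{3}{290} + 34332} = \frac{1}{\frac{9956277}{290}} = \frac{290}{9956277}$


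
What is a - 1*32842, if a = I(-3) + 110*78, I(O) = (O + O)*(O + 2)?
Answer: -24256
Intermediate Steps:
I(O) = 2*O*(2 + O) (I(O) = (2*O)*(2 + O) = 2*O*(2 + O))
a = 8586 (a = 2*(-3)*(2 - 3) + 110*78 = 2*(-3)*(-1) + 8580 = 6 + 8580 = 8586)
a - 1*32842 = 8586 - 1*32842 = 8586 - 32842 = -24256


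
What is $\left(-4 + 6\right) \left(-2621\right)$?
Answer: $-5242$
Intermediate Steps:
$\left(-4 + 6\right) \left(-2621\right) = 2 \left(-2621\right) = -5242$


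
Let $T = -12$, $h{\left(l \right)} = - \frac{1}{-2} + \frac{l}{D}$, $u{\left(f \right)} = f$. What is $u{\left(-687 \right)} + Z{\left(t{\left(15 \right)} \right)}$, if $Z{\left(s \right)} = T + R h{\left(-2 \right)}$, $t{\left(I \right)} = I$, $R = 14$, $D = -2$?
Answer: $-678$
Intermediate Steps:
$h{\left(l \right)} = \frac{1}{2} - \frac{l}{2}$ ($h{\left(l \right)} = - \frac{1}{-2} + \frac{l}{-2} = \left(-1\right) \left(- \frac{1}{2}\right) + l \left(- \frac{1}{2}\right) = \frac{1}{2} - \frac{l}{2}$)
$Z{\left(s \right)} = 9$ ($Z{\left(s \right)} = -12 + 14 \left(\frac{1}{2} - -1\right) = -12 + 14 \left(\frac{1}{2} + 1\right) = -12 + 14 \cdot \frac{3}{2} = -12 + 21 = 9$)
$u{\left(-687 \right)} + Z{\left(t{\left(15 \right)} \right)} = -687 + 9 = -678$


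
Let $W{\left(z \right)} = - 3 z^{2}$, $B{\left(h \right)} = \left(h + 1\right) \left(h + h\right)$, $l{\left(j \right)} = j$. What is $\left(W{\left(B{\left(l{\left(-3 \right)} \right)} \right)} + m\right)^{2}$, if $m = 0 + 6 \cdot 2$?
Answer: $176400$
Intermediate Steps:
$m = 12$ ($m = 0 + 12 = 12$)
$B{\left(h \right)} = 2 h \left(1 + h\right)$ ($B{\left(h \right)} = \left(1 + h\right) 2 h = 2 h \left(1 + h\right)$)
$\left(W{\left(B{\left(l{\left(-3 \right)} \right)} \right)} + m\right)^{2} = \left(- 3 \left(2 \left(-3\right) \left(1 - 3\right)\right)^{2} + 12\right)^{2} = \left(- 3 \left(2 \left(-3\right) \left(-2\right)\right)^{2} + 12\right)^{2} = \left(- 3 \cdot 12^{2} + 12\right)^{2} = \left(\left(-3\right) 144 + 12\right)^{2} = \left(-432 + 12\right)^{2} = \left(-420\right)^{2} = 176400$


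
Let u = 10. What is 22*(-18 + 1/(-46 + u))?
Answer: -7139/18 ≈ -396.61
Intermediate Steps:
22*(-18 + 1/(-46 + u)) = 22*(-18 + 1/(-46 + 10)) = 22*(-18 + 1/(-36)) = 22*(-18 - 1/36) = 22*(-649/36) = -7139/18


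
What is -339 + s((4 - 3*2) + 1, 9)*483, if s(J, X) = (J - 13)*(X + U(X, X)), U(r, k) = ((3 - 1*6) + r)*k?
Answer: -426345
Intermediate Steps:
U(r, k) = k*(-3 + r) (U(r, k) = ((3 - 6) + r)*k = (-3 + r)*k = k*(-3 + r))
s(J, X) = (-13 + J)*(X + X*(-3 + X)) (s(J, X) = (J - 13)*(X + X*(-3 + X)) = (-13 + J)*(X + X*(-3 + X)))
-339 + s((4 - 3*2) + 1, 9)*483 = -339 + (9*(26 + ((4 - 3*2) + 1) - 13*9 + ((4 - 3*2) + 1)*(-3 + 9)))*483 = -339 + (9*(26 + ((4 - 6) + 1) - 117 + ((4 - 6) + 1)*6))*483 = -339 + (9*(26 + (-2 + 1) - 117 + (-2 + 1)*6))*483 = -339 + (9*(26 - 1 - 117 - 1*6))*483 = -339 + (9*(26 - 1 - 117 - 6))*483 = -339 + (9*(-98))*483 = -339 - 882*483 = -339 - 426006 = -426345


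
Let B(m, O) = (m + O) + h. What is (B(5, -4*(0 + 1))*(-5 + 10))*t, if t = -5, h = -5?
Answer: 100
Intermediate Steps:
B(m, O) = -5 + O + m (B(m, O) = (m + O) - 5 = (O + m) - 5 = -5 + O + m)
(B(5, -4*(0 + 1))*(-5 + 10))*t = ((-5 - 4*(0 + 1) + 5)*(-5 + 10))*(-5) = ((-5 - 4*1 + 5)*5)*(-5) = ((-5 - 4 + 5)*5)*(-5) = -4*5*(-5) = -20*(-5) = 100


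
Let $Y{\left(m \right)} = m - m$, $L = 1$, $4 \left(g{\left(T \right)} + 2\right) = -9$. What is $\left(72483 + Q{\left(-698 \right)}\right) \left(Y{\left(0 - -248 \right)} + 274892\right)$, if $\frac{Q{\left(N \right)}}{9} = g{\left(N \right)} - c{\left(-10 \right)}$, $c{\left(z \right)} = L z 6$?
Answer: $20062923897$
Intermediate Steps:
$g{\left(T \right)} = - \frac{17}{4}$ ($g{\left(T \right)} = -2 + \frac{1}{4} \left(-9\right) = -2 - \frac{9}{4} = - \frac{17}{4}$)
$Y{\left(m \right)} = 0$
$c{\left(z \right)} = 6 z$ ($c{\left(z \right)} = 1 z 6 = z 6 = 6 z$)
$Q{\left(N \right)} = \frac{2007}{4}$ ($Q{\left(N \right)} = 9 \left(- \frac{17}{4} - 6 \left(-10\right)\right) = 9 \left(- \frac{17}{4} - -60\right) = 9 \left(- \frac{17}{4} + 60\right) = 9 \cdot \frac{223}{4} = \frac{2007}{4}$)
$\left(72483 + Q{\left(-698 \right)}\right) \left(Y{\left(0 - -248 \right)} + 274892\right) = \left(72483 + \frac{2007}{4}\right) \left(0 + 274892\right) = \frac{291939}{4} \cdot 274892 = 20062923897$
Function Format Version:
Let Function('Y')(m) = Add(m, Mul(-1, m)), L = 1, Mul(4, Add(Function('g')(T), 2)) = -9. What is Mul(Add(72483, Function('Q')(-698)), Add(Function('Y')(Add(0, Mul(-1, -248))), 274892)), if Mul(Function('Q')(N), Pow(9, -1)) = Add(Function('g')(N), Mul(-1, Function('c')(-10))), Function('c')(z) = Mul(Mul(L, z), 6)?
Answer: 20062923897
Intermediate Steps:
Function('g')(T) = Rational(-17, 4) (Function('g')(T) = Add(-2, Mul(Rational(1, 4), -9)) = Add(-2, Rational(-9, 4)) = Rational(-17, 4))
Function('Y')(m) = 0
Function('c')(z) = Mul(6, z) (Function('c')(z) = Mul(Mul(1, z), 6) = Mul(z, 6) = Mul(6, z))
Function('Q')(N) = Rational(2007, 4) (Function('Q')(N) = Mul(9, Add(Rational(-17, 4), Mul(-1, Mul(6, -10)))) = Mul(9, Add(Rational(-17, 4), Mul(-1, -60))) = Mul(9, Add(Rational(-17, 4), 60)) = Mul(9, Rational(223, 4)) = Rational(2007, 4))
Mul(Add(72483, Function('Q')(-698)), Add(Function('Y')(Add(0, Mul(-1, -248))), 274892)) = Mul(Add(72483, Rational(2007, 4)), Add(0, 274892)) = Mul(Rational(291939, 4), 274892) = 20062923897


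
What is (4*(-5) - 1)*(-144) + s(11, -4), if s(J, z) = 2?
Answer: 3026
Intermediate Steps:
(4*(-5) - 1)*(-144) + s(11, -4) = (4*(-5) - 1)*(-144) + 2 = (-20 - 1)*(-144) + 2 = -21*(-144) + 2 = 3024 + 2 = 3026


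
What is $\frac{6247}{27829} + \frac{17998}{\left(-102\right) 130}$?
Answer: $- \frac{12295033}{10853310} \approx -1.1328$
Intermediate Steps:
$\frac{6247}{27829} + \frac{17998}{\left(-102\right) 130} = 6247 \cdot \frac{1}{27829} + \frac{17998}{-13260} = \frac{6247}{27829} + 17998 \left(- \frac{1}{13260}\right) = \frac{6247}{27829} - \frac{8999}{6630} = - \frac{12295033}{10853310}$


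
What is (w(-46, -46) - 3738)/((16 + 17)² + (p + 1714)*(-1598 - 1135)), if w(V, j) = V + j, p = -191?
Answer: 383/416127 ≈ 0.00092039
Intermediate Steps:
(w(-46, -46) - 3738)/((16 + 17)² + (p + 1714)*(-1598 - 1135)) = ((-46 - 46) - 3738)/((16 + 17)² + (-191 + 1714)*(-1598 - 1135)) = (-92 - 3738)/(33² + 1523*(-2733)) = -3830/(1089 - 4162359) = -3830/(-4161270) = -3830*(-1/4161270) = 383/416127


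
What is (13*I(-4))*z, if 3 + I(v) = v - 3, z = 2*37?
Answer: -9620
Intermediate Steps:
z = 74
I(v) = -6 + v (I(v) = -3 + (v - 3) = -3 + (-3 + v) = -6 + v)
(13*I(-4))*z = (13*(-6 - 4))*74 = (13*(-10))*74 = -130*74 = -9620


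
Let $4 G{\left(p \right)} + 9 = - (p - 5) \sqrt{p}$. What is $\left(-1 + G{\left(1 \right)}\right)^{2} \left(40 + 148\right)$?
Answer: $\frac{3807}{4} \approx 951.75$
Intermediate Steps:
$G{\left(p \right)} = - \frac{9}{4} + \frac{\sqrt{p} \left(5 - p\right)}{4}$ ($G{\left(p \right)} = - \frac{9}{4} + \frac{- (p - 5) \sqrt{p}}{4} = - \frac{9}{4} + \frac{- (-5 + p) \sqrt{p}}{4} = - \frac{9}{4} + \frac{\left(5 - p\right) \sqrt{p}}{4} = - \frac{9}{4} + \frac{\sqrt{p} \left(5 - p\right)}{4}$)
$\left(-1 + G{\left(1 \right)}\right)^{2} \left(40 + 148\right) = \left(-1 - \left(\frac{9}{4} - \frac{5}{4} + \frac{1}{4}\right)\right)^{2} \left(40 + 148\right) = \left(-1 - \frac{5}{4}\right)^{2} \cdot 188 = \left(- \frac{9}{4}\right)^{2} \cdot 188 = \frac{81}{16} \cdot 188 = \frac{3807}{4}$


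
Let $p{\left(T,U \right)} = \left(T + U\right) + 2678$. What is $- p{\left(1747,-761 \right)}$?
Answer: $-3664$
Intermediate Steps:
$p{\left(T,U \right)} = 2678 + T + U$
$- p{\left(1747,-761 \right)} = - (2678 + 1747 - 761) = \left(-1\right) 3664 = -3664$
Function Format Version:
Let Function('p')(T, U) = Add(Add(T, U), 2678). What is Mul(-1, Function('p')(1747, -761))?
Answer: -3664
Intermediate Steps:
Function('p')(T, U) = Add(2678, T, U)
Mul(-1, Function('p')(1747, -761)) = Mul(-1, Add(2678, 1747, -761)) = Mul(-1, 3664) = -3664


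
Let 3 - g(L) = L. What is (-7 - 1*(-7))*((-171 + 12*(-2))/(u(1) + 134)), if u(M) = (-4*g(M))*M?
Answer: 0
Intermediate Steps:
g(L) = 3 - L
u(M) = M*(-12 + 4*M) (u(M) = (-4*(3 - M))*M = (-12 + 4*M)*M = M*(-12 + 4*M))
(-7 - 1*(-7))*((-171 + 12*(-2))/(u(1) + 134)) = (-7 - 1*(-7))*((-171 + 12*(-2))/(4*1*(-3 + 1) + 134)) = (-7 + 7)*((-171 - 24)/(4*1*(-2) + 134)) = 0*(-195/(-8 + 134)) = 0*(-195/126) = 0*(-195*1/126) = 0*(-65/42) = 0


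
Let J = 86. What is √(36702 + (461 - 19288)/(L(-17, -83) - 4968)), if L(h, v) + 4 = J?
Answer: √876278687914/4886 ≈ 191.59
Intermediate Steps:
L(h, v) = 82 (L(h, v) = -4 + 86 = 82)
√(36702 + (461 - 19288)/(L(-17, -83) - 4968)) = √(36702 + (461 - 19288)/(82 - 4968)) = √(36702 - 18827/(-4886)) = √(36702 - 18827*(-1/4886)) = √(36702 + 18827/4886) = √(179344799/4886) = √876278687914/4886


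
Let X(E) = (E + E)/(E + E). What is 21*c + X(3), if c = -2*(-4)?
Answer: 169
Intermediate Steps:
X(E) = 1 (X(E) = (2*E)/((2*E)) = (2*E)*(1/(2*E)) = 1)
c = 8
21*c + X(3) = 21*8 + 1 = 168 + 1 = 169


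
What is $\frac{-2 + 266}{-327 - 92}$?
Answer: $- \frac{264}{419} \approx -0.63007$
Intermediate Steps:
$\frac{-2 + 266}{-327 - 92} = \frac{264}{-327 + \left(-235 + 143\right)} = \frac{264}{-327 - 92} = \frac{264}{-419} = 264 \left(- \frac{1}{419}\right) = - \frac{264}{419}$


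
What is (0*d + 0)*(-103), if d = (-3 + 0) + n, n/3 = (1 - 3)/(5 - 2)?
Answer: 0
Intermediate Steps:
n = -2 (n = 3*((1 - 3)/(5 - 2)) = 3*(-2/3) = 3*(-2*⅓) = 3*(-⅔) = -2)
d = -5 (d = (-3 + 0) - 2 = -3 - 2 = -5)
(0*d + 0)*(-103) = (0*(-5) + 0)*(-103) = (0 + 0)*(-103) = 0*(-103) = 0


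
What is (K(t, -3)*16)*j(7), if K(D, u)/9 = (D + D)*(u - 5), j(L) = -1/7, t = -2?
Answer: -4608/7 ≈ -658.29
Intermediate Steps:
j(L) = -1/7 (j(L) = -1*1/7 = -1/7)
K(D, u) = 18*D*(-5 + u) (K(D, u) = 9*((D + D)*(u - 5)) = 9*((2*D)*(-5 + u)) = 9*(2*D*(-5 + u)) = 18*D*(-5 + u))
(K(t, -3)*16)*j(7) = ((18*(-2)*(-5 - 3))*16)*(-1/7) = ((18*(-2)*(-8))*16)*(-1/7) = (288*16)*(-1/7) = 4608*(-1/7) = -4608/7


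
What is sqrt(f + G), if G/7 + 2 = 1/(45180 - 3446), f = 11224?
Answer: sqrt(398464433202)/5962 ≈ 105.88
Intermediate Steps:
G = -83467/5962 (G = -14 + 7/(45180 - 3446) = -14 + 7/41734 = -14 + 7*(1/41734) = -14 + 1/5962 = -83467/5962 ≈ -14.000)
sqrt(f + G) = sqrt(11224 - 83467/5962) = sqrt(66834021/5962) = sqrt(398464433202)/5962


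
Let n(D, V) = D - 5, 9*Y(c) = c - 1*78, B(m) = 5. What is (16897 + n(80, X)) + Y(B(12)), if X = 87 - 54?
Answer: 152675/9 ≈ 16964.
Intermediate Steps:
Y(c) = -26/3 + c/9 (Y(c) = (c - 1*78)/9 = (c - 78)/9 = (-78 + c)/9 = -26/3 + c/9)
X = 33
n(D, V) = -5 + D
(16897 + n(80, X)) + Y(B(12)) = (16897 + (-5 + 80)) + (-26/3 + (1/9)*5) = (16897 + 75) + (-26/3 + 5/9) = 16972 - 73/9 = 152675/9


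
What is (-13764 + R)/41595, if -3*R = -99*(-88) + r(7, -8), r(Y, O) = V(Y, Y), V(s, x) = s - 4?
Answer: -16669/41595 ≈ -0.40075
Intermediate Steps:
V(s, x) = -4 + s
r(Y, O) = -4 + Y
R = -2905 (R = -(-99*(-88) + (-4 + 7))/3 = -(8712 + 3)/3 = -⅓*8715 = -2905)
(-13764 + R)/41595 = (-13764 - 2905)/41595 = -16669*1/41595 = -16669/41595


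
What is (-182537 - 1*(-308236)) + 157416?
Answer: 283115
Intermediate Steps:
(-182537 - 1*(-308236)) + 157416 = (-182537 + 308236) + 157416 = 125699 + 157416 = 283115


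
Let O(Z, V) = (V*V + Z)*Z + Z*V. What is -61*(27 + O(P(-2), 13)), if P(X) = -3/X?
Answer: -73749/4 ≈ -18437.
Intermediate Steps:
O(Z, V) = V*Z + Z*(Z + V**2) (O(Z, V) = (V**2 + Z)*Z + V*Z = (Z + V**2)*Z + V*Z = Z*(Z + V**2) + V*Z = V*Z + Z*(Z + V**2))
-61*(27 + O(P(-2), 13)) = -61*(27 + (-3/(-2))*(13 - 3/(-2) + 13**2)) = -61*(27 + (-3*(-1/2))*(13 - 3*(-1/2) + 169)) = -61*(27 + 3*(13 + 3/2 + 169)/2) = -61*(27 + (3/2)*(367/2)) = -61*(27 + 1101/4) = -61*1209/4 = -73749/4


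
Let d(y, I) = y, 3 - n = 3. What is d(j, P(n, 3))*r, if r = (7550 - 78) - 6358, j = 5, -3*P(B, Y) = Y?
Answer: 5570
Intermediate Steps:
n = 0 (n = 3 - 1*3 = 3 - 3 = 0)
P(B, Y) = -Y/3
r = 1114 (r = 7472 - 6358 = 1114)
d(j, P(n, 3))*r = 5*1114 = 5570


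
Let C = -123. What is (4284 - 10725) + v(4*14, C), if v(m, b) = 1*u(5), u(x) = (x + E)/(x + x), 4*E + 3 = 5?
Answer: -128809/20 ≈ -6440.5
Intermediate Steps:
E = 1/2 (E = -3/4 + (1/4)*5 = -3/4 + 5/4 = 1/2 ≈ 0.50000)
u(x) = (1/2 + x)/(2*x) (u(x) = (x + 1/2)/(x + x) = (1/2 + x)/((2*x)) = (1/2 + x)*(1/(2*x)) = (1/2 + x)/(2*x))
v(m, b) = 11/20 (v(m, b) = 1*((1/4)*(1 + 2*5)/5) = 1*((1/4)*(1/5)*(1 + 10)) = 1*((1/4)*(1/5)*11) = 1*(11/20) = 11/20)
(4284 - 10725) + v(4*14, C) = (4284 - 10725) + 11/20 = -6441 + 11/20 = -128809/20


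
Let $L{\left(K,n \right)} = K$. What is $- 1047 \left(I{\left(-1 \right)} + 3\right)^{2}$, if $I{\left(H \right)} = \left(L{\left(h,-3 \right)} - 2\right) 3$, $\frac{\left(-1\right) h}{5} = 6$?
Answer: $-9055503$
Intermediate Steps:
$h = -30$ ($h = \left(-5\right) 6 = -30$)
$I{\left(H \right)} = -96$ ($I{\left(H \right)} = \left(-30 - 2\right) 3 = \left(-32\right) 3 = -96$)
$- 1047 \left(I{\left(-1 \right)} + 3\right)^{2} = - 1047 \left(-96 + 3\right)^{2} = - 1047 \left(-93\right)^{2} = \left(-1047\right) 8649 = -9055503$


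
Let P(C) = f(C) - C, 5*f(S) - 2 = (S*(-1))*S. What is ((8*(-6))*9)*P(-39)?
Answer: 571968/5 ≈ 1.1439e+5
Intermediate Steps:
f(S) = ⅖ - S²/5 (f(S) = ⅖ + ((S*(-1))*S)/5 = ⅖ + ((-S)*S)/5 = ⅖ + (-S²)/5 = ⅖ - S²/5)
P(C) = ⅖ - C - C²/5 (P(C) = (⅖ - C²/5) - C = ⅖ - C - C²/5)
((8*(-6))*9)*P(-39) = ((8*(-6))*9)*(⅖ - 1*(-39) - ⅕*(-39)²) = (-48*9)*(⅖ + 39 - ⅕*1521) = -432*(⅖ + 39 - 1521/5) = -432*(-1324/5) = 571968/5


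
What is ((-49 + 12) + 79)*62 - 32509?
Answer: -29905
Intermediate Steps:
((-49 + 12) + 79)*62 - 32509 = (-37 + 79)*62 - 32509 = 42*62 - 32509 = 2604 - 32509 = -29905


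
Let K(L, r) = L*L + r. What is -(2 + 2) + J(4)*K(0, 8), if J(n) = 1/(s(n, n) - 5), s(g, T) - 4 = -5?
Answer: -16/3 ≈ -5.3333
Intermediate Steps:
K(L, r) = r + L**2 (K(L, r) = L**2 + r = r + L**2)
s(g, T) = -1 (s(g, T) = 4 - 5 = -1)
J(n) = -1/6 (J(n) = 1/(-1 - 5) = 1/(-6) = -1/6)
-(2 + 2) + J(4)*K(0, 8) = -(2 + 2) - (8 + 0**2)/6 = -1*4 - (8 + 0)/6 = -4 - 1/6*8 = -4 - 4/3 = -16/3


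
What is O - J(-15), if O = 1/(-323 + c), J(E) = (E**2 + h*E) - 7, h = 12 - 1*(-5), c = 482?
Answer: 5884/159 ≈ 37.006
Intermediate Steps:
h = 17 (h = 12 + 5 = 17)
J(E) = -7 + E**2 + 17*E (J(E) = (E**2 + 17*E) - 7 = -7 + E**2 + 17*E)
O = 1/159 (O = 1/(-323 + 482) = 1/159 ≈ 0.0062893)
O - J(-15) = 1/159 - (-7 + (-15)**2 + 17*(-15)) = 1/159 - (-7 + 225 - 255) = 1/159 - 1*(-37) = 1/159 + 37 = 5884/159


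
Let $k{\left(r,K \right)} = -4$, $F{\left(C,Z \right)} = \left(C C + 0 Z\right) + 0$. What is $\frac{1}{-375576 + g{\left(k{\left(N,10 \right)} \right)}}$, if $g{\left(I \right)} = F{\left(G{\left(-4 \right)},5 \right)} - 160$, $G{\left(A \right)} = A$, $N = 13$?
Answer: $- \frac{1}{375720} \approx -2.6616 \cdot 10^{-6}$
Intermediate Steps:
$F{\left(C,Z \right)} = C^{2}$ ($F{\left(C,Z \right)} = \left(C^{2} + 0\right) + 0 = C^{2} + 0 = C^{2}$)
$g{\left(I \right)} = -144$ ($g{\left(I \right)} = \left(-4\right)^{2} - 160 = 16 - 160 = -144$)
$\frac{1}{-375576 + g{\left(k{\left(N,10 \right)} \right)}} = \frac{1}{-375576 - 144} = \frac{1}{-375720} = - \frac{1}{375720}$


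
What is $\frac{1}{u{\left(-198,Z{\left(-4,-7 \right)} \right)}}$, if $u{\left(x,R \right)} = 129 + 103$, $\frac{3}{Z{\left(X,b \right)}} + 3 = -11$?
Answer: $\frac{1}{232} \approx 0.0043103$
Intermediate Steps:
$Z{\left(X,b \right)} = - \frac{3}{14}$ ($Z{\left(X,b \right)} = \frac{3}{-3 - 11} = \frac{3}{-14} = 3 \left(- \frac{1}{14}\right) = - \frac{3}{14}$)
$u{\left(x,R \right)} = 232$
$\frac{1}{u{\left(-198,Z{\left(-4,-7 \right)} \right)}} = \frac{1}{232}$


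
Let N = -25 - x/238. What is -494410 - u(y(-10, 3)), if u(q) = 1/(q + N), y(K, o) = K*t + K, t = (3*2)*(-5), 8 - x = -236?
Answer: -15530901449/31413 ≈ -4.9441e+5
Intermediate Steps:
x = 244 (x = 8 - 1*(-236) = 8 + 236 = 244)
t = -30 (t = 6*(-5) = -30)
N = -3097/119 (N = -25 - 244/238 = -25 - 1*122/119 = -25 - 122/119 = -3097/119 ≈ -26.025)
y(K, o) = -29*K (y(K, o) = K*(-30) + K = -30*K + K = -29*K)
u(q) = 1/(-3097/119 + q) (u(q) = 1/(q - 3097/119) = 1/(-3097/119 + q))
-494410 - u(y(-10, 3)) = -494410 - 119/(-3097 + 119*(-29*(-10))) = -494410 - 119/(-3097 + 119*290) = -494410 - 119/(-3097 + 34510) = -494410 - 119/31413 = -15530901449/31413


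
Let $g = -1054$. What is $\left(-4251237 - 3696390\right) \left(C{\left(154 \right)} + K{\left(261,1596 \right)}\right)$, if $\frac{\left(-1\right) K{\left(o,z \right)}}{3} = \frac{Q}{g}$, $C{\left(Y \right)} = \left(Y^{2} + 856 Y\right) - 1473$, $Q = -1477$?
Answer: $- \frac{1290553053720249}{1054} \approx -1.2244 \cdot 10^{12}$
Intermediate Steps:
$C{\left(Y \right)} = -1473 + Y^{2} + 856 Y$
$K{\left(o,z \right)} = - \frac{4431}{1054}$ ($K{\left(o,z \right)} = - 3 \left(- \frac{1477}{-1054}\right) = - 3 \left(\left(-1477\right) \left(- \frac{1}{1054}\right)\right) = \left(-3\right) \frac{1477}{1054} = - \frac{4431}{1054}$)
$\left(-4251237 - 3696390\right) \left(C{\left(154 \right)} + K{\left(261,1596 \right)}\right) = \left(-4251237 - 3696390\right) \left(\left(-1473 + 154^{2} + 856 \cdot 154\right) - \frac{4431}{1054}\right) = - 7947627 \left(\left(-1473 + 23716 + 131824\right) - \frac{4431}{1054}\right) = - 7947627 \left(154067 - \frac{4431}{1054}\right) = \left(-7947627\right) \frac{162382187}{1054} = - \frac{1290553053720249}{1054}$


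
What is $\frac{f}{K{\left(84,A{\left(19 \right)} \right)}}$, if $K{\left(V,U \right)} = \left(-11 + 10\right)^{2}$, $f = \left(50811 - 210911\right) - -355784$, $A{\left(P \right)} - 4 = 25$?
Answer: $195684$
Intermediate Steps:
$A{\left(P \right)} = 29$ ($A{\left(P \right)} = 4 + 25 = 29$)
$f = 195684$ ($f = -160100 + 355784 = 195684$)
$K{\left(V,U \right)} = 1$ ($K{\left(V,U \right)} = \left(-1\right)^{2} = 1$)
$\frac{f}{K{\left(84,A{\left(19 \right)} \right)}} = \frac{195684}{1} = 195684 \cdot 1 = 195684$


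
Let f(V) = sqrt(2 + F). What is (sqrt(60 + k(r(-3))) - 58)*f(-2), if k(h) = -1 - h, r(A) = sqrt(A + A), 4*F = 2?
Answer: sqrt(10)*(-58 + sqrt(59 - I*sqrt(6)))/2 ≈ -79.558 - 0.25206*I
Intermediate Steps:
F = 1/2 (F = (1/4)*2 = 1/2 ≈ 0.50000)
r(A) = sqrt(2)*sqrt(A) (r(A) = sqrt(2*A) = sqrt(2)*sqrt(A))
f(V) = sqrt(10)/2 (f(V) = sqrt(2 + 1/2) = sqrt(5/2) = sqrt(10)/2)
(sqrt(60 + k(r(-3))) - 58)*f(-2) = (sqrt(60 + (-1 - sqrt(2)*sqrt(-3))) - 58)*(sqrt(10)/2) = (sqrt(60 + (-1 - sqrt(2)*I*sqrt(3))) - 58)*(sqrt(10)/2) = (sqrt(60 + (-1 - I*sqrt(6))) - 58)*(sqrt(10)/2) = (sqrt(59 - I*sqrt(6)) - 58)*(sqrt(10)/2) = (-58 + sqrt(59 - I*sqrt(6)))*(sqrt(10)/2) = sqrt(10)*(-58 + sqrt(59 - I*sqrt(6)))/2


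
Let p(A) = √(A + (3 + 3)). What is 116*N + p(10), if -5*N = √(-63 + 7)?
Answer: 4 - 232*I*√14/5 ≈ 4.0 - 173.61*I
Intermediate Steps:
p(A) = √(6 + A) (p(A) = √(A + 6) = √(6 + A))
N = -2*I*√14/5 (N = -√(-63 + 7)/5 = -2*I*√14/5 ≈ -1.4967*I)
116*N + p(10) = 116*(-2*I*√14/5) + √(6 + 10) = -232*I*√14/5 + √16 = -232*I*√14/5 + 4 = 4 - 232*I*√14/5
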